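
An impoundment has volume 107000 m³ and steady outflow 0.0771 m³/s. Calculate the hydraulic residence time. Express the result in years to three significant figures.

Q = 0.0771 m³/s × 3.156e+07 s/yr = 2.433e+06 m³/yr.
Hydraulic residence time τ = V/Q = 107000/2.433e+06 = 0.04398 yr.

0.0440 yr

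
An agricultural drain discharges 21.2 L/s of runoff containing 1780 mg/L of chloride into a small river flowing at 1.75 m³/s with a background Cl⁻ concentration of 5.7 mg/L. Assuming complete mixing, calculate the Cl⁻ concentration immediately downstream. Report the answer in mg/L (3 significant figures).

26.9 mg/L

21.2 L/s = 0.0212 m³/s.
Flow-weighted mixing gives C = (0.0212·1780 + 1.75·5.7) / (0.0212 + 1.75) = 47.71/1.771 = 26.94 mg/L.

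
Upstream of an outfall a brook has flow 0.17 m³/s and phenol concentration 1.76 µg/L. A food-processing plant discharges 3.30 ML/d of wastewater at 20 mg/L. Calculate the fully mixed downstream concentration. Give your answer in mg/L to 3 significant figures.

3.30 ML/d = 0.03819 m³/s.
1.76 µg/L = 0.00176 mg/L.
Conservation of mass across the mixing zone: C = (0.03819·20 + 0.17·0.00176) / (0.03819 + 0.17) = 0.7642/0.2082 = 3.671 mg/L.

3.67 mg/L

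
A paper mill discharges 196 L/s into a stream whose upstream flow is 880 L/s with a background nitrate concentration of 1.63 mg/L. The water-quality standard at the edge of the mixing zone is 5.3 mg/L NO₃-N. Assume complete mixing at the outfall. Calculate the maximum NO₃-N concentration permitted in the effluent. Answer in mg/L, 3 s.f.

196 L/s = 0.196 m³/s.
880 L/s = 0.88 m³/s.
Mass balance: 5.3·1.076 = 0.196·Cₑ + 0.88·1.63.
Cₑ = (5.703 − 1.434) / 0.196 = 21.78 mg/L.

21.8 mg/L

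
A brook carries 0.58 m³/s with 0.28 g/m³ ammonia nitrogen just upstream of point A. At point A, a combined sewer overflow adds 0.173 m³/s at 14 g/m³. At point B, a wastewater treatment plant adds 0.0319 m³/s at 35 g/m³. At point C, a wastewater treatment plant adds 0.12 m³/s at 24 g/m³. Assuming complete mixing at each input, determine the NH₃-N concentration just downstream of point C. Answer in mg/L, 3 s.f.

After input A: C = (0.58·0.28 + 0.173·14) / 0.753 = 3.432 mg/L.
After input B: C = (0.753·3.432 + 0.0319·35) / 0.7849 = 4.715 mg/L.
After input C: C = (0.7849·4.715 + 0.12·24) / 0.9049 = 7.273 mg/L.

7.27 mg/L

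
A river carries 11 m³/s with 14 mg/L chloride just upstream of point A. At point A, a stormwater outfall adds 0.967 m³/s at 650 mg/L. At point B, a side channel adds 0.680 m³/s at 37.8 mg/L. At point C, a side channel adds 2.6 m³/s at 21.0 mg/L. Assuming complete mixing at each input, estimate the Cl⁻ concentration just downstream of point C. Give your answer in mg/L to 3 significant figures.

56.6 mg/L

After input A: C = (11·14 + 0.967·650) / 11.97 = 65.39 mg/L.
After input B: C = (11.97·65.39 + 0.68·37.8) / 12.65 = 63.91 mg/L.
After input C: C = (12.65·63.91 + 2.6·21) / 15.25 = 56.59 mg/L.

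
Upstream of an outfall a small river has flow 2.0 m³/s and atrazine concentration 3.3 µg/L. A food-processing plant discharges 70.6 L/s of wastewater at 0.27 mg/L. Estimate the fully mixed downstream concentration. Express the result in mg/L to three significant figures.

70.6 L/s = 0.0706 m³/s.
3.3 µg/L = 0.0033 mg/L.
Flow-weighted mixing gives C = (0.0706·0.27 + 2·0.0033) / (0.0706 + 2) = 0.02566/2.071 = 0.01239 mg/L.

0.0124 mg/L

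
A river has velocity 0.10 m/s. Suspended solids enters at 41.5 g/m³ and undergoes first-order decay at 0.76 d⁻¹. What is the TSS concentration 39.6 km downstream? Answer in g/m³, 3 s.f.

1.27 g/m³

Travel time t = 39.6 km / 0.10 m/s = 3.96e+04/0.10 = 3.96e+05 s = 4.583 d.
First-order decay: C = 41.5·exp(−0.76·4.583) = 41.5·0.0307 = 1.274 g/m³.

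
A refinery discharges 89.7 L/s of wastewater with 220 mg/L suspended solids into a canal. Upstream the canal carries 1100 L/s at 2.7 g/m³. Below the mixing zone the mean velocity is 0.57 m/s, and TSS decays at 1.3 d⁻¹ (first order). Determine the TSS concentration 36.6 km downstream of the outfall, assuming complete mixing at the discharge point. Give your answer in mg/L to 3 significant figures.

7.26 mg/L

89.7 L/s = 0.0897 m³/s.
1100 L/s = 1.1 m³/s.
After complete mixing, C₀ = (0.0897·220 + 1.1·2.7) / 1.19 = 19.08 mg/L.
Travel time t = 3.66e+04 m / 0.57 m/s = 6.421e+04 s = 0.7432 d.
C = 19.08·exp(−1.3·0.7432) = 19.08·0.3806 = 7.262 mg/L.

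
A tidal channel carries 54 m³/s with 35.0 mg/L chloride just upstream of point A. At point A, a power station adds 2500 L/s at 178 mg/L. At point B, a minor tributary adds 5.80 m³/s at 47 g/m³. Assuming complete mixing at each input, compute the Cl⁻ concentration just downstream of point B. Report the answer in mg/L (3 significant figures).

2500 L/s = 2.5 m³/s.
After input A: C = (54·35 + 2.5·178) / 56.5 = 41.33 mg/L.
After input B: C = (56.5·41.33 + 5.8·47) / 62.3 = 41.86 mg/L.

41.9 mg/L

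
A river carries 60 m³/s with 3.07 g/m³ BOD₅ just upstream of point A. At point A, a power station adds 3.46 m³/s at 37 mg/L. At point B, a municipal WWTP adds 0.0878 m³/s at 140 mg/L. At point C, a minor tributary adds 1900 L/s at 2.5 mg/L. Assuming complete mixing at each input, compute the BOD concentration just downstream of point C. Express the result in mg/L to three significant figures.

5.03 mg/L

After input A: C = (60·3.07 + 3.46·37) / 63.46 = 4.92 mg/L.
After input B: C = (63.46·4.92 + 0.0878·140) / 63.55 = 5.107 mg/L.
1900 L/s = 1.9 m³/s.
After input C: C = (63.55·5.107 + 1.9·2.5) / 65.45 = 5.031 mg/L.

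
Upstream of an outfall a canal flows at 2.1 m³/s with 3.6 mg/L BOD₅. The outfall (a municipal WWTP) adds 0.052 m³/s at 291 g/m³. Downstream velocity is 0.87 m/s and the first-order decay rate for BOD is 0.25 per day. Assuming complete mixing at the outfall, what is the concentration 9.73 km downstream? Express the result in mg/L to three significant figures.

After complete mixing, C₀ = (0.052·291 + 2.1·3.6) / 2.152 = 10.54 mg/L.
Travel time t = 9730 m / 0.87 m/s = 1.118e+04 s = 0.1294 d.
C = 10.54·exp(−0.25·0.1294) = 10.54·0.9682 = 10.21 mg/L.

10.2 mg/L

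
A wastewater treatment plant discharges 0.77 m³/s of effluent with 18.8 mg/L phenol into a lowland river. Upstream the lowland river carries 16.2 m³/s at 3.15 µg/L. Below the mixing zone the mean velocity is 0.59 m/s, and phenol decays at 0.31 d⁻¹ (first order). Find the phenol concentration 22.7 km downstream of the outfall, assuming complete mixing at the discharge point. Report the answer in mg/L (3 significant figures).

0.746 mg/L

3.15 µg/L = 0.00315 mg/L.
After complete mixing, C₀ = (0.77·18.8 + 16.2·0.00315) / 16.97 = 0.856 mg/L.
Travel time t = 2.27e+04 m / 0.59 m/s = 3.847e+04 s = 0.4453 d.
C = 0.856·exp(−0.31·0.4453) = 0.856·0.8711 = 0.7457 mg/L.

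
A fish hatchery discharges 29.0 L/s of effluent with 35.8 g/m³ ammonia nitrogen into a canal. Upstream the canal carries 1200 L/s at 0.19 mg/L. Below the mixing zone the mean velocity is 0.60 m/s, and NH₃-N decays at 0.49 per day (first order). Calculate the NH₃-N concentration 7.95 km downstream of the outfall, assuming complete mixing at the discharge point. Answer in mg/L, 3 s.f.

0.956 mg/L

29.0 L/s = 0.029 m³/s.
1200 L/s = 1.2 m³/s.
After complete mixing, C₀ = (0.029·35.8 + 1.2·0.19) / 1.229 = 1.03 mg/L.
Travel time t = 7950 m / 0.60 m/s = 1.325e+04 s = 0.1534 d.
C = 1.03·exp(−0.49·0.1534) = 1.03·0.9276 = 0.9557 mg/L.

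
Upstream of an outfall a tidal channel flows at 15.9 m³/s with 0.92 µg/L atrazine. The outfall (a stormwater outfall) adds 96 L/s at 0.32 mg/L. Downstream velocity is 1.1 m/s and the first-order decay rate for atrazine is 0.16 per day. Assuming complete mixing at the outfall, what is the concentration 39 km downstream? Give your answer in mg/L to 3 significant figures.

96 L/s = 0.096 m³/s.
0.92 µg/L = 0.00092 mg/L.
After complete mixing, C₀ = (0.096·0.32 + 15.9·0.00092) / 16 = 0.002835 mg/L.
Travel time t = 3.9e+04 m / 1.1 m/s = 3.545e+04 s = 0.4104 d.
C = 0.002835·exp(−0.16·0.4104) = 0.002835·0.9365 = 0.002655 mg/L.

0.00265 mg/L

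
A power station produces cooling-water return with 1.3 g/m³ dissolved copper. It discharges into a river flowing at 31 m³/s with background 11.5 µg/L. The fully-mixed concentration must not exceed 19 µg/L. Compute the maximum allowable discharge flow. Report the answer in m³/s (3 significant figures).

11.5 µg/L = 0.0115 mg/L.
19 µg/L = 0.019 mg/L.
Mass balance at complete mixing: C_std·(Q_w + Q_r) = Q_w·C_e + Q_r·C_b.
Rearranging, Q_w = Q_r·(C_std − C_b)/(C_e − C_std) = 31·(0.019 − 0.0115) / (1.3 − 0.019) = 0.1815 m³/s.

0.181 m³/s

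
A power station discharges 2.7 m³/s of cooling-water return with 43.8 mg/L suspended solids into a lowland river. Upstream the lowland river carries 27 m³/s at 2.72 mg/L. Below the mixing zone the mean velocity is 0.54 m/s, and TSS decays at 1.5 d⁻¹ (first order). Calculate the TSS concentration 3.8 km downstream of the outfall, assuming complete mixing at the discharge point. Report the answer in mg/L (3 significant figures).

After complete mixing, C₀ = (2.7·43.8 + 27·2.72) / 29.7 = 6.455 mg/L.
Travel time t = 3800 m / 0.54 m/s = 7037 s = 0.08145 d.
C = 6.455·exp(−1.5·0.08145) = 6.455·0.885 = 5.712 mg/L.

5.71 mg/L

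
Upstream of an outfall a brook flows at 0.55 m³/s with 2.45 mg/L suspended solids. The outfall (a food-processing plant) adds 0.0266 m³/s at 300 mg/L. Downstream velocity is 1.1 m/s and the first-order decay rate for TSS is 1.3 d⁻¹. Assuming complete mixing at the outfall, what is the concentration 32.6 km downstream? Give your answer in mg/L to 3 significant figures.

10.4 mg/L

After complete mixing, C₀ = (0.0266·300 + 0.55·2.45) / 0.5766 = 16.18 mg/L.
Travel time t = 3.26e+04 m / 1.1 m/s = 2.964e+04 s = 0.343 d.
C = 16.18·exp(−1.3·0.343) = 16.18·0.6402 = 10.36 mg/L.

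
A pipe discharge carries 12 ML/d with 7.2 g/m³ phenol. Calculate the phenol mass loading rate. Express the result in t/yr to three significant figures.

31.6 t/yr

12 ML/d = 0.1389 m³/s.
Mass flux = Q·C = 0.1389 m³/s × 7.2 g/m³ = 1 g/s.
= 1 g/s × 31.56 = 31.56 t/yr.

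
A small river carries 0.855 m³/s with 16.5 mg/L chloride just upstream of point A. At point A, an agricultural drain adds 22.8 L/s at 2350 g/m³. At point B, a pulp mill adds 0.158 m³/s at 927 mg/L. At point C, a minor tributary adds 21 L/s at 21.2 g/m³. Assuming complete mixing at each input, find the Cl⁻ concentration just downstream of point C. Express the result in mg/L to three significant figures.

203 mg/L

22.8 L/s = 0.0228 m³/s.
After input A: C = (0.855·16.5 + 0.0228·2350) / 0.8778 = 77.11 mg/L.
After input B: C = (0.8778·77.11 + 0.158·927) / 1.036 = 206.8 mg/L.
21 L/s = 0.021 m³/s.
After input C: C = (1.036·206.8 + 0.021·21.2) / 1.057 = 203.1 mg/L.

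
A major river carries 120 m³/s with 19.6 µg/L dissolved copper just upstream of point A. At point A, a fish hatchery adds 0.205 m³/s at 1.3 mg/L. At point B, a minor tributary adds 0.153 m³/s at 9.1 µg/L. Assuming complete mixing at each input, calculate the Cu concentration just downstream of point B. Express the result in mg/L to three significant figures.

19.6 µg/L = 0.0196 mg/L.
After input A: C = (120·0.0196 + 0.205·1.3) / 120.2 = 0.02178 mg/L.
9.1 µg/L = 0.0091 mg/L.
After input B: C = (120.2·0.02178 + 0.153·0.0091) / 120.4 = 0.02177 mg/L.

0.0218 mg/L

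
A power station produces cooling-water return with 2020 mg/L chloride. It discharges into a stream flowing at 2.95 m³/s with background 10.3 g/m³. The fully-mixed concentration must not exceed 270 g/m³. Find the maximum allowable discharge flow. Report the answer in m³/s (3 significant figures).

0.438 m³/s

Mass balance at complete mixing: C_std·(Q_w + Q_r) = Q_w·C_e + Q_r·C_b.
Rearranging, Q_w = Q_r·(C_std − C_b)/(C_e − C_std) = 2.95·(270 − 10.3) / (2020 − 270) = 0.4378 m³/s.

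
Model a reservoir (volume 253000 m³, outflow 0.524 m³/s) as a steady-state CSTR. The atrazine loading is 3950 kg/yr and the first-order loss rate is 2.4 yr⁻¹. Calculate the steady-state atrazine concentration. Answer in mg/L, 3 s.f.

Outflow Q = 0.524 m³/s × 3.156e+07 s/yr = 1.654e+07 m³/yr.
Steady-state CSTR mass balance: W = Q·C + k·V·C, so C = W/(Q + kV).
Q + kV = 1.654e+07 + 2.4·253000 = 1.714e+07 m³/yr.
C = 3950/1.714e+07 = 0.0002304 kg/m³ = 0.2304 mg/L.

0.230 mg/L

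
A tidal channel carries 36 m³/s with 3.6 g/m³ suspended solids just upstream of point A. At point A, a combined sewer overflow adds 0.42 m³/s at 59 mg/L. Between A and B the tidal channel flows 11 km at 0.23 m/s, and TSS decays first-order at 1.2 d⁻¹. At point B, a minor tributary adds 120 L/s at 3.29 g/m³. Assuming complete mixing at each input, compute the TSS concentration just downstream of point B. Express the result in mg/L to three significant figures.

2.19 mg/L

After input A: C = (36·3.6 + 0.42·59) / 36.42 = 4.239 mg/L.
Over the 11 km reach to input B (t = 4.783e+04 s = 0.5535 d), decay gives C = 4.239·exp(−1.2·0.5535) = 2.182 mg/L.
120 L/s = 0.12 m³/s.
After input B: C = (36.42·2.182 + 0.12·3.29) / 36.54 = 2.185 mg/L.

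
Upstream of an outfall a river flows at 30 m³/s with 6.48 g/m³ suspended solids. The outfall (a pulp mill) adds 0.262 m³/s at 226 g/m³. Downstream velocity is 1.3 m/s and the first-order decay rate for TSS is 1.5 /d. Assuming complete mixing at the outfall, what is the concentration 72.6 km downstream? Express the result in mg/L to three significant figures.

3.18 mg/L

After complete mixing, C₀ = (0.262·226 + 30·6.48) / 30.26 = 8.381 mg/L.
Travel time t = 7.26e+04 m / 1.3 m/s = 5.585e+04 s = 0.6464 d.
C = 8.381·exp(−1.5·0.6464) = 8.381·0.3793 = 3.178 mg/L.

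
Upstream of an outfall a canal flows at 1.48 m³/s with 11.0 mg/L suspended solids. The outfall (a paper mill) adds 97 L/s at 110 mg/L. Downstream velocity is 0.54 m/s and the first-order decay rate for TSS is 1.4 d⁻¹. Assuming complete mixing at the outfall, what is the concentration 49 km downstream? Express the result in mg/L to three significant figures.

3.93 mg/L

97 L/s = 0.097 m³/s.
After complete mixing, C₀ = (0.097·110 + 1.48·11) / 1.577 = 17.09 mg/L.
Travel time t = 4.9e+04 m / 0.54 m/s = 9.074e+04 s = 1.05 d.
C = 17.09·exp(−1.4·1.05) = 17.09·0.2298 = 3.928 mg/L.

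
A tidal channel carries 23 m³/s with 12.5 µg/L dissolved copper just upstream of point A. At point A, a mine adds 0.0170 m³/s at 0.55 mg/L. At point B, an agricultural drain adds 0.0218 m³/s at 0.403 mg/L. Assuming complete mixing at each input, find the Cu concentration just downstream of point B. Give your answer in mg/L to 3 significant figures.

0.0133 mg/L

12.5 µg/L = 0.0125 mg/L.
After input A: C = (23·0.0125 + 0.017·0.55) / 23.02 = 0.0129 mg/L.
After input B: C = (23.02·0.0129 + 0.0218·0.403) / 23.04 = 0.01327 mg/L.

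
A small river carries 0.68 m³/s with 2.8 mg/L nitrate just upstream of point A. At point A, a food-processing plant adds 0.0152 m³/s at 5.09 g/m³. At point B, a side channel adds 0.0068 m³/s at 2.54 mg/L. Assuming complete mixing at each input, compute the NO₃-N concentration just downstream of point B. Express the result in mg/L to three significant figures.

After input A: C = (0.68·2.8 + 0.0152·5.09) / 0.6952 = 2.85 mg/L.
After input B: C = (0.6952·2.85 + 0.0068·2.54) / 0.702 = 2.847 mg/L.

2.85 mg/L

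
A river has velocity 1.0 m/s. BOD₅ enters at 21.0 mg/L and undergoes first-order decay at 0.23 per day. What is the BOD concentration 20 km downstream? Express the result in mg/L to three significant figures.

19.9 mg/L

Travel time t = 20 km / 1.0 m/s = 2e+04/1.0 = 2e+04 s = 0.2315 d.
First-order decay: C = 21.0·exp(−0.23·0.2315) = 21.0·0.9482 = 19.91 mg/L.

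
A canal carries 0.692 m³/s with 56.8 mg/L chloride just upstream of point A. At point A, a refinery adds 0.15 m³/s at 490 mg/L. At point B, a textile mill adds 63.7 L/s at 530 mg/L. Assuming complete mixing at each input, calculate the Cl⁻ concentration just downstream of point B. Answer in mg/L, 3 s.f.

162 mg/L

After input A: C = (0.692·56.8 + 0.15·490) / 0.842 = 134 mg/L.
63.7 L/s = 0.0637 m³/s.
After input B: C = (0.842·134 + 0.0637·530) / 0.9057 = 161.8 mg/L.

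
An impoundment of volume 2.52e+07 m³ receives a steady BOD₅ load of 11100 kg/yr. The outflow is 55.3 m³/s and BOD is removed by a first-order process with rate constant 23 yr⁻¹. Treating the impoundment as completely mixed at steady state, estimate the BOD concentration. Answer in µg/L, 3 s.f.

4.77 µg/L

Outflow Q = 55.3 m³/s × 3.156e+07 s/yr = 1.745e+09 m³/yr.
Steady-state CSTR mass balance: W = Q·C + k·V·C, so C = W/(Q + kV).
Q + kV = 1.745e+09 + 23·2.52e+07 = 2.325e+09 m³/yr.
C = 11100/2.325e+09 = 4.775e-06 kg/m³ = 0.004775 mg/L = 4.775 µg/L.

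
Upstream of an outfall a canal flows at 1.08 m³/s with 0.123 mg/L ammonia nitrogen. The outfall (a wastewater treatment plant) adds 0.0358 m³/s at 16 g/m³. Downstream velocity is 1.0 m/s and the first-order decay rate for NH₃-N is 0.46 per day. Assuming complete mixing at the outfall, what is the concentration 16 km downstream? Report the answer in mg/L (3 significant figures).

0.581 mg/L

After complete mixing, C₀ = (0.0358·16 + 1.08·0.123) / 1.116 = 0.6324 mg/L.
Travel time t = 1.6e+04 m / 1.0 m/s = 1.6e+04 s = 0.1852 d.
C = 0.6324·exp(−0.46·0.1852) = 0.6324·0.9183 = 0.5808 mg/L.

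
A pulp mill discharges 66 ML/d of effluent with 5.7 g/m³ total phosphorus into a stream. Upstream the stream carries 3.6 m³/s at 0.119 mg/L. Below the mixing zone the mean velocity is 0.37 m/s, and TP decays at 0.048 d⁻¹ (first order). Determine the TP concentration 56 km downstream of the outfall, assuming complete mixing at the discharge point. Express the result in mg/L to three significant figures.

66 ML/d = 0.7639 m³/s.
After complete mixing, C₀ = (0.7639·5.7 + 3.6·0.119) / 4.364 = 1.096 mg/L.
Travel time t = 5.6e+04 m / 0.37 m/s = 1.514e+05 s = 1.752 d.
C = 1.096·exp(−0.048·1.752) = 1.096·0.9194 = 1.008 mg/L.

1.01 mg/L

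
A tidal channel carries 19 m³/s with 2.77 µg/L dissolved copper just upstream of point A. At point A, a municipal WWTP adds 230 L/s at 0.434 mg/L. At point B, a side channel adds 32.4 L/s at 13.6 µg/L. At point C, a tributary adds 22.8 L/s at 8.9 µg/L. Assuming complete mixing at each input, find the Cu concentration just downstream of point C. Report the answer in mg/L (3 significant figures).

0.00794 mg/L

2.77 µg/L = 0.00277 mg/L.
230 L/s = 0.23 m³/s.
After input A: C = (19·0.00277 + 0.23·0.434) / 19.23 = 0.007928 mg/L.
32.4 L/s = 0.0324 m³/s.
13.6 µg/L = 0.0136 mg/L.
After input B: C = (19.23·0.007928 + 0.0324·0.0136) / 19.26 = 0.007937 mg/L.
22.8 L/s = 0.0228 m³/s.
8.9 µg/L = 0.0089 mg/L.
After input C: C = (19.26·0.007937 + 0.0228·0.0089) / 19.29 = 0.007938 mg/L.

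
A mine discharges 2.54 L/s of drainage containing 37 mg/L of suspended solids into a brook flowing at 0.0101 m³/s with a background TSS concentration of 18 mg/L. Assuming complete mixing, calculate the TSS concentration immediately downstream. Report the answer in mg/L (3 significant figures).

21.8 mg/L

2.54 L/s = 0.00254 m³/s.
Conservation of mass across the mixing zone: C = (0.00254·37 + 0.0101·18) / (0.00254 + 0.0101) = 0.2758/0.01264 = 21.82 mg/L.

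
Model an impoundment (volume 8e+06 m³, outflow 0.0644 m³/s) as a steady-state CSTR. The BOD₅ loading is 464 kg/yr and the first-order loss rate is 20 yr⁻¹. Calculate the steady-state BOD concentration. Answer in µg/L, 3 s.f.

Outflow Q = 0.0644 m³/s × 3.156e+07 s/yr = 2.032e+06 m³/yr.
Steady-state CSTR mass balance: W = Q·C + k·V·C, so C = W/(Q + kV).
Q + kV = 2.032e+06 + 20·8e+06 = 1.62e+08 m³/yr.
C = 464/1.62e+08 = 2.864e-06 kg/m³ = 0.002864 mg/L = 2.864 µg/L.

2.86 µg/L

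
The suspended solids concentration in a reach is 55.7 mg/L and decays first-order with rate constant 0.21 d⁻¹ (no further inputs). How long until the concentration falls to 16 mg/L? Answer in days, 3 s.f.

5.94 d

t = ln(C₀/C)/k = ln(55.7/16)/0.21 = 1.247/0.21 = 5.94 d.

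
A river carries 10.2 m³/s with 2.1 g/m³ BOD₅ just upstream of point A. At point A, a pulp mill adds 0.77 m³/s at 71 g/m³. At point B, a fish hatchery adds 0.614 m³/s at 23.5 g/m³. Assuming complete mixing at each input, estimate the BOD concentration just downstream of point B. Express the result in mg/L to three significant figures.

7.81 mg/L

After input A: C = (10.2·2.1 + 0.77·71) / 10.97 = 6.936 mg/L.
After input B: C = (10.97·6.936 + 0.614·23.5) / 11.58 = 7.814 mg/L.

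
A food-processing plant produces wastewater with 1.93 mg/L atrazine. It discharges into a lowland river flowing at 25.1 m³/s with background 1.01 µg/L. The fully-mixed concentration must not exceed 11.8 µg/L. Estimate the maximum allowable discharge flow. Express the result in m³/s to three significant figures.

0.141 m³/s

1.01 µg/L = 0.00101 mg/L.
11.8 µg/L = 0.0118 mg/L.
Mass balance at complete mixing: C_std·(Q_w + Q_r) = Q_w·C_e + Q_r·C_b.
Rearranging, Q_w = Q_r·(C_std − C_b)/(C_e − C_std) = 25.1·(0.0118 − 0.00101) / (1.93 − 0.0118) = 0.1412 m³/s.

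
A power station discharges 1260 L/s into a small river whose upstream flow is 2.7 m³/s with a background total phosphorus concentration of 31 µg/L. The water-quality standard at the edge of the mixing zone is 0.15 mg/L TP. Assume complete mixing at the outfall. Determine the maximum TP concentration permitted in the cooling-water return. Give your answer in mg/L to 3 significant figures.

0.405 mg/L

1260 L/s = 1.26 m³/s.
31 µg/L = 0.031 mg/L.
Mass balance: 0.15·3.96 = 1.26·Cₑ + 2.7·0.031.
Cₑ = (0.594 − 0.0837) / 1.26 = 0.405 mg/L.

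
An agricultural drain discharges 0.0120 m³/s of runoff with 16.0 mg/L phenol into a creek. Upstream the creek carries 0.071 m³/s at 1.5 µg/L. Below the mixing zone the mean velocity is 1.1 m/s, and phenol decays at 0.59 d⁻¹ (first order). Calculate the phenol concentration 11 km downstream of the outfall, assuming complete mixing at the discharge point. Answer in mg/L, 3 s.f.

2.16 mg/L

1.5 µg/L = 0.0015 mg/L.
After complete mixing, C₀ = (0.012·16 + 0.071·0.0015) / 0.083 = 2.315 mg/L.
Travel time t = 1.1e+04 m / 1.1 m/s = 1e+04 s = 0.1157 d.
C = 2.315·exp(−0.59·0.1157) = 2.315·0.934 = 2.162 mg/L.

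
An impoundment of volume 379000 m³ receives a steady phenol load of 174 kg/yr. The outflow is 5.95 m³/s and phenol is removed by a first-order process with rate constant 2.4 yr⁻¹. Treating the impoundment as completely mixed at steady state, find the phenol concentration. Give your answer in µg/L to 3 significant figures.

Outflow Q = 5.95 m³/s × 3.156e+07 s/yr = 1.878e+08 m³/yr.
Steady-state CSTR mass balance: W = Q·C + k·V·C, so C = W/(Q + kV).
Q + kV = 1.878e+08 + 2.4·379000 = 1.887e+08 m³/yr.
C = 174/1.887e+08 = 9.222e-07 kg/m³ = 0.0009222 mg/L = 0.9222 µg/L.

0.922 µg/L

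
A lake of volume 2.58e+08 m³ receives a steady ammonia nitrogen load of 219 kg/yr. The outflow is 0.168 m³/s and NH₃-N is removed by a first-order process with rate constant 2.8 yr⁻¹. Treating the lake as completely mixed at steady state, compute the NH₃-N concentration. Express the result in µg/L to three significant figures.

0.301 µg/L

Outflow Q = 0.168 m³/s × 3.156e+07 s/yr = 5.302e+06 m³/yr.
Steady-state CSTR mass balance: W = Q·C + k·V·C, so C = W/(Q + kV).
Q + kV = 5.302e+06 + 2.8·2.58e+08 = 7.277e+08 m³/yr.
C = 219/7.277e+08 = 3.009e-07 kg/m³ = 0.0003009 mg/L = 0.3009 µg/L.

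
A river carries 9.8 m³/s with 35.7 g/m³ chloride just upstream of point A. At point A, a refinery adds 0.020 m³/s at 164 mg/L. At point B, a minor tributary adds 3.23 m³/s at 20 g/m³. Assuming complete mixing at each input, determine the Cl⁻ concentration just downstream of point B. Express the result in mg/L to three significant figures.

32.0 mg/L

After input A: C = (9.8·35.7 + 0.02·164) / 9.82 = 35.96 mg/L.
After input B: C = (9.82·35.96 + 3.23·20) / 13.05 = 32.01 mg/L.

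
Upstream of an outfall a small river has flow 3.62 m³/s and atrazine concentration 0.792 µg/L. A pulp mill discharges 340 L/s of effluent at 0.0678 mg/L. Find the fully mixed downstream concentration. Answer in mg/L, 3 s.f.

340 L/s = 0.34 m³/s.
0.792 µg/L = 0.000792 mg/L.
Conservation of mass across the mixing zone: C = (0.34·0.0678 + 3.62·0.000792) / (0.34 + 3.62) = 0.02592/3.96 = 0.006545 mg/L.

0.00655 mg/L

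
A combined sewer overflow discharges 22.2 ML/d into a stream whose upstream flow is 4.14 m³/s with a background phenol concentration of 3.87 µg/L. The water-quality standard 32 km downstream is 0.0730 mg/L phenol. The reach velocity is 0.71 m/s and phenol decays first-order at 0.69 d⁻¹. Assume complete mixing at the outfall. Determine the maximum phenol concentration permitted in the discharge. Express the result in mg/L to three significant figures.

22.2 ML/d = 0.2569 m³/s.
3.87 µg/L = 0.00387 mg/L.
Travel time to the compliance point: t = 3.2e+04/0.71 = 4.507e+04 s = 0.5216 d; decay factor exp(−0.69·0.5216) = 0.6977.
So the concentration just after mixing may be at most 0.073/0.6977 = 0.1046 mg/L.
Mass balance: 0.1046·4.397 = 0.2569·Cₑ + 4.14·0.00387.
Cₑ = (0.46 − 0.01602) / 0.2569 = 1.728 mg/L.

1.73 mg/L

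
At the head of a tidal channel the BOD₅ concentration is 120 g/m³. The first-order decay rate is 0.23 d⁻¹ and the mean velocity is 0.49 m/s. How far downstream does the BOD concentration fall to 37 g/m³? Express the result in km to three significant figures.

From C = C₀·e^(−kt), t = ln(C₀/C)/k = ln(120/37)/0.23 = 1.177/0.23 = 5.116 d.
Distance = v·t = 0.49 m/s × 4.42e+05 s = 2.166e+05 m = 216.6 km.

217 km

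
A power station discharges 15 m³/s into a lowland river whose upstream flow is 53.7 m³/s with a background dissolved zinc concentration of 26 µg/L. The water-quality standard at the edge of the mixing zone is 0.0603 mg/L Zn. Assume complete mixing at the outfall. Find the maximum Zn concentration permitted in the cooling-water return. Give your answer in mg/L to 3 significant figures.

0.183 mg/L

26 µg/L = 0.026 mg/L.
Mass balance: 0.0603·68.7 = 15·Cₑ + 53.7·0.026.
Cₑ = (4.143 − 1.396) / 15 = 0.1831 mg/L.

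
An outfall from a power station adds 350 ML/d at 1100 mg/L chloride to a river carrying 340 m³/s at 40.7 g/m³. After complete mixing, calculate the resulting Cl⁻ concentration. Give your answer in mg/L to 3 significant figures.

53.2 mg/L

350 ML/d = 4.051 m³/s.
By mass balance at complete mixing, C = (4.051·1100 + 340·40.7) / (4.051 + 340) = 1.829e+04/344.1 = 53.17 mg/L.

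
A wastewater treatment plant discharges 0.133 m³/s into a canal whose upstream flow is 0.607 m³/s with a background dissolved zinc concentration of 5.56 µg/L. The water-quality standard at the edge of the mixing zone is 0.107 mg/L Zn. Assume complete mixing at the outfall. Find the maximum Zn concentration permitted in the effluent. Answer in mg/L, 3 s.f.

0.570 mg/L

5.56 µg/L = 0.00556 mg/L.
Mass balance: 0.107·0.74 = 0.133·Cₑ + 0.607·0.00556.
Cₑ = (0.07918 − 0.003375) / 0.133 = 0.57 mg/L.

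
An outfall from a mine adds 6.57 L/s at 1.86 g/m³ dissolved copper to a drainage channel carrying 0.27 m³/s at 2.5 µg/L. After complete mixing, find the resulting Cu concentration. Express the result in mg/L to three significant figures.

0.0466 mg/L

6.57 L/s = 0.00657 m³/s.
2.5 µg/L = 0.0025 mg/L.
Flow-weighted mixing gives C = (0.00657·1.86 + 0.27·0.0025) / (0.00657 + 0.27) = 0.0129/0.2766 = 0.04663 mg/L.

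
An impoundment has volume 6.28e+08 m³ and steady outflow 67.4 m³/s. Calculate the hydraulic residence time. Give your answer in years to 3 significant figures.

0.295 yr

Q = 67.4 m³/s × 3.156e+07 s/yr = 2.127e+09 m³/yr.
Hydraulic residence time τ = V/Q = 6.28e+08/2.127e+09 = 0.2953 yr.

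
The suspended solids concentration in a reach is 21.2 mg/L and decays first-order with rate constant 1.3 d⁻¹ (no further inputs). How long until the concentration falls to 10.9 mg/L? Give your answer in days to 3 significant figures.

t = ln(C₀/C)/k = ln(21.2/10.9)/1.3 = 0.6652/1.3 = 0.5117 d.

0.512 d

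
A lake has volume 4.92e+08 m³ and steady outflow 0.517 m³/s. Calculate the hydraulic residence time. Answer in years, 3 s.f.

30.2 yr

Q = 0.517 m³/s × 3.156e+07 s/yr = 1.632e+07 m³/yr.
Hydraulic residence time τ = V/Q = 4.92e+08/1.632e+07 = 30.16 yr.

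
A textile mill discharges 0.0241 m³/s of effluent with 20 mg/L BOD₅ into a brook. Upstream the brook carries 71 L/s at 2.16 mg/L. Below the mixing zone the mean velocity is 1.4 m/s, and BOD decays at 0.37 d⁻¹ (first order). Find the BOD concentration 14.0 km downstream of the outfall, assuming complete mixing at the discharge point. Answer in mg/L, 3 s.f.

71 L/s = 0.071 m³/s.
After complete mixing, C₀ = (0.0241·20 + 0.071·2.16) / 0.0951 = 6.681 mg/L.
Travel time t = 1.4e+04 m / 1.4 m/s = 1e+04 s = 0.1157 d.
C = 6.681·exp(−0.37·0.1157) = 6.681·0.9581 = 6.401 mg/L.

6.40 mg/L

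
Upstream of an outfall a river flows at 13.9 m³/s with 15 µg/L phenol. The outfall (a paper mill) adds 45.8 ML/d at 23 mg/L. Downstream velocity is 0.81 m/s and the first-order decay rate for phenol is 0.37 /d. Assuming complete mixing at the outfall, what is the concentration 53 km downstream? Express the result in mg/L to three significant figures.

0.649 mg/L

45.8 ML/d = 0.5301 m³/s.
15 µg/L = 0.015 mg/L.
After complete mixing, C₀ = (0.5301·23 + 13.9·0.015) / 14.43 = 0.8594 mg/L.
Travel time t = 5.3e+04 m / 0.81 m/s = 6.543e+04 s = 0.7573 d.
C = 0.8594·exp(−0.37·0.7573) = 0.8594·0.7556 = 0.6494 mg/L.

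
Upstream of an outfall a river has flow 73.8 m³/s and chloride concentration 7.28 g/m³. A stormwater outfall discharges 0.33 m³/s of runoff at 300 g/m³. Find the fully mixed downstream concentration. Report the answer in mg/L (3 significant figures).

Flow-weighted mixing gives C = (0.33·300 + 73.8·7.28) / (0.33 + 73.8) = 636.3/74.13 = 8.583 mg/L.

8.58 mg/L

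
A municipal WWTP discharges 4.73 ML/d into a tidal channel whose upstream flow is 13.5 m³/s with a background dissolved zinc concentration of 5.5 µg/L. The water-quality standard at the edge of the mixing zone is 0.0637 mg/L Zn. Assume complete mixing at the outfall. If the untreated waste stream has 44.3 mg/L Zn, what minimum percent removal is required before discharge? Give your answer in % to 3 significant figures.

67.5 %

4.73 ML/d = 0.05475 m³/s.
5.5 µg/L = 0.0055 mg/L.
Mass balance: 0.0637·13.55 = 0.05475·Cₑ + 13.5·0.0055.
Cₑ = (0.8634 − 0.07425) / 0.05475 = 14.42 mg/L.
Required removal = 1 − 14.42/44.3 = 67.46 %.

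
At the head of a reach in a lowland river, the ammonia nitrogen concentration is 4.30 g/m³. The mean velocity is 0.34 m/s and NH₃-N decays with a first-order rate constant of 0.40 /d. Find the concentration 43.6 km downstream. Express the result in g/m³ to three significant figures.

Travel time t = 43.6 km / 0.34 m/s = 4.36e+04/0.34 = 1.282e+05 s = 1.484 d.
First-order decay: C = 4.30·exp(−0.40·1.484) = 4.30·0.5523 = 2.375 g/m³.

2.37 g/m³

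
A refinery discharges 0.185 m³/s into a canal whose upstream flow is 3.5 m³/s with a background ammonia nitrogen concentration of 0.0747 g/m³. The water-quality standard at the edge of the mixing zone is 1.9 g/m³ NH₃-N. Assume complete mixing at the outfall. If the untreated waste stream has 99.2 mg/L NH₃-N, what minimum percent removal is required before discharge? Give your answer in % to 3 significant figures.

63.3 %

Mass balance: 1.9·3.685 = 0.185·Cₑ + 3.5·0.0747.
Cₑ = (7.002 − 0.2615) / 0.185 = 36.43 mg/L.
Required removal = 1 − 36.43/99.2 = 63.27 %.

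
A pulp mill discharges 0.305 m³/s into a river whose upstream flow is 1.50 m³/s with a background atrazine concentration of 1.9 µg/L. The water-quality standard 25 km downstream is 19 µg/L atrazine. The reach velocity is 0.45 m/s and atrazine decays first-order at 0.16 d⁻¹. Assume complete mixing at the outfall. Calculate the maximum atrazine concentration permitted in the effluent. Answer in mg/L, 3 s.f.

0.115 mg/L

1.9 µg/L = 0.0019 mg/L.
19 µg/L = 0.019 mg/L.
Travel time to the compliance point: t = 2.5e+04/0.45 = 5.556e+04 s = 0.643 d; decay factor exp(−0.16·0.643) = 0.9022.
So the concentration just after mixing may be at most 0.019/0.9022 = 0.02106 mg/L.
Mass balance: 0.02106·1.805 = 0.305·Cₑ + 1.5·0.0019.
Cₑ = (0.03801 − 0.00285) / 0.305 = 0.1153 mg/L.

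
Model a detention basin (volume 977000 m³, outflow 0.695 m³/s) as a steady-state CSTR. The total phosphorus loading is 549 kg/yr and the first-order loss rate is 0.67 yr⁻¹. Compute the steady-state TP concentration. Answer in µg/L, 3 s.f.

24.3 µg/L

Outflow Q = 0.695 m³/s × 3.156e+07 s/yr = 2.193e+07 m³/yr.
Steady-state CSTR mass balance: W = Q·C + k·V·C, so C = W/(Q + kV).
Q + kV = 2.193e+07 + 0.67·977000 = 2.259e+07 m³/yr.
C = 549/2.259e+07 = 2.431e-05 kg/m³ = 0.02431 mg/L = 24.31 µg/L.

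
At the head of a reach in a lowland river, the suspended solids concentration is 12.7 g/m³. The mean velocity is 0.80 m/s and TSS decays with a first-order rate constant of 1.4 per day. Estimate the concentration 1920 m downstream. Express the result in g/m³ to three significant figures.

12.2 g/m³

Travel time t = 1920 m / 0.80 m/s = 1920/0.80 = 2400 s = 0.02778 d.
First-order decay: C = 12.7·exp(−1.4·0.02778) = 12.7·0.9619 = 12.22 g/m³.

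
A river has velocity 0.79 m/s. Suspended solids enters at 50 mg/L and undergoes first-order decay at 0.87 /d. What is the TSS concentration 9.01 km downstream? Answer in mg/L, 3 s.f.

Travel time t = 9.01 km / 0.79 m/s = 9010/0.79 = 1.141e+04 s = 0.132 d.
First-order decay: C = 50·exp(−0.87·0.132) = 50·0.8915 = 44.58 mg/L.

44.6 mg/L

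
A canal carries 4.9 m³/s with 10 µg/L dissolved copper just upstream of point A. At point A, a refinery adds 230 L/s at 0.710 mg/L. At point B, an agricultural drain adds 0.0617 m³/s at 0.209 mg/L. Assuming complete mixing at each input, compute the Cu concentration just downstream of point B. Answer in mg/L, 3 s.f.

0.0434 mg/L

10 µg/L = 0.01 mg/L.
230 L/s = 0.23 m³/s.
After input A: C = (4.9·0.01 + 0.23·0.71) / 5.13 = 0.04138 mg/L.
After input B: C = (5.13·0.04138 + 0.0617·0.209) / 5.192 = 0.04338 mg/L.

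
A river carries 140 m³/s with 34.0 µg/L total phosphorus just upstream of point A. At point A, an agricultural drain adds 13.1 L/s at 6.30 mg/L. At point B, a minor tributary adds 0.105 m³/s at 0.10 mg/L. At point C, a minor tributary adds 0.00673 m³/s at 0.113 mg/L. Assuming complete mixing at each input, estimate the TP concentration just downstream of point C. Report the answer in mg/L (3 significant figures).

0.0346 mg/L

34.0 µg/L = 0.034 mg/L.
13.1 L/s = 0.0131 m³/s.
After input A: C = (140·0.034 + 0.0131·6.3) / 140 = 0.03459 mg/L.
After input B: C = (140·0.03459 + 0.105·0.1) / 140.1 = 0.03464 mg/L.
After input C: C = (140.1·0.03464 + 0.00673·0.113) / 140.1 = 0.03464 mg/L.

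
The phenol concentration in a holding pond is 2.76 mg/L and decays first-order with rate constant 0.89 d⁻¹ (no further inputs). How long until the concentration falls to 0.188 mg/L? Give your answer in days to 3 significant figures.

t = ln(C₀/C)/k = ln(2.76/0.188)/0.89 = 2.687/0.89 = 3.019 d.

3.02 d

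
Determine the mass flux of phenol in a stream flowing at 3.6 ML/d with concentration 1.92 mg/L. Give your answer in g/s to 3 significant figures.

3.6 ML/d = 0.04167 m³/s.
Mass flux = Q·C = 0.04167 m³/s × 1.92 g/m³ = 0.08 g/s.

0.0800 g/s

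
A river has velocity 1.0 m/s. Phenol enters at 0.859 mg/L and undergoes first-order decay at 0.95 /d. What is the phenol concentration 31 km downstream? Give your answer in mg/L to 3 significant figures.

0.611 mg/L

Travel time t = 31 km / 1.0 m/s = 3.1e+04/1.0 = 3.1e+04 s = 0.3588 d.
First-order decay: C = 0.859·exp(−0.95·0.3588) = 0.859·0.7112 = 0.6109 mg/L.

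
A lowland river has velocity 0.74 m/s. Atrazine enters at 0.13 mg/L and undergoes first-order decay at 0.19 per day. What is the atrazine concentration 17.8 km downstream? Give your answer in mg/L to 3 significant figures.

Travel time t = 17.8 km / 0.74 m/s = 1.78e+04/0.74 = 2.405e+04 s = 0.2784 d.
First-order decay: C = 0.13·exp(−0.19·0.2784) = 0.13·0.9485 = 0.1233 mg/L.

0.123 mg/L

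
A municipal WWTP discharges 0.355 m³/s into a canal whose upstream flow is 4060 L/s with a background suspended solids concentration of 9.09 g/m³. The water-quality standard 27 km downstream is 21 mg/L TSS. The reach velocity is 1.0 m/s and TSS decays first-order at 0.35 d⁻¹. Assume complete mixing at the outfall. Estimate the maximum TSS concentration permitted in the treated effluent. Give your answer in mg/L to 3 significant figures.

4060 L/s = 4.06 m³/s.
Travel time to the compliance point: t = 2.7e+04/1.0 = 2.7e+04 s = 0.3125 d; decay factor exp(−0.35·0.3125) = 0.8964.
So the concentration just after mixing may be at most 21/0.8964 = 23.43 mg/L.
Mass balance: 23.43·4.415 = 0.355·Cₑ + 4.06·9.09.
Cₑ = (103.4 − 36.91) / 0.355 = 187.4 mg/L.

187 mg/L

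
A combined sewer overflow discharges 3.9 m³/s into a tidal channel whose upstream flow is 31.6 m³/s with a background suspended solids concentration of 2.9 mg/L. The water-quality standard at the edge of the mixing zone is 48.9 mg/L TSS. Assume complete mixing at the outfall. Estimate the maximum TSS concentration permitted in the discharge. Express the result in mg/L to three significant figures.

422 mg/L

Mass balance: 48.9·35.5 = 3.9·Cₑ + 31.6·2.9.
Cₑ = (1736 − 91.64) / 3.9 = 421.6 mg/L.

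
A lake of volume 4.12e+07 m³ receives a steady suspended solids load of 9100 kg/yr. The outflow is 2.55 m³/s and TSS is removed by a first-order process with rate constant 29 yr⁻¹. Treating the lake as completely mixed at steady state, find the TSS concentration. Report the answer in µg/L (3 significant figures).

Outflow Q = 2.55 m³/s × 3.156e+07 s/yr = 8.047e+07 m³/yr.
Steady-state CSTR mass balance: W = Q·C + k·V·C, so C = W/(Q + kV).
Q + kV = 8.047e+07 + 29·4.12e+07 = 1.275e+09 m³/yr.
C = 9100/1.275e+09 = 7.136e-06 kg/m³ = 0.007136 mg/L = 7.136 µg/L.

7.14 µg/L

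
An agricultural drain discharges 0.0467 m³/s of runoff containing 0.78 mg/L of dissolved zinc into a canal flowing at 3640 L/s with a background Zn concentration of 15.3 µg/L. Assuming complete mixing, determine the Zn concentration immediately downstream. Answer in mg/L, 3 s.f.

0.0250 mg/L

3640 L/s = 3.64 m³/s.
15.3 µg/L = 0.0153 mg/L.
By mass balance at complete mixing, C = (0.0467·0.78 + 3.64·0.0153) / (0.0467 + 3.64) = 0.09212/3.687 = 0.02499 mg/L.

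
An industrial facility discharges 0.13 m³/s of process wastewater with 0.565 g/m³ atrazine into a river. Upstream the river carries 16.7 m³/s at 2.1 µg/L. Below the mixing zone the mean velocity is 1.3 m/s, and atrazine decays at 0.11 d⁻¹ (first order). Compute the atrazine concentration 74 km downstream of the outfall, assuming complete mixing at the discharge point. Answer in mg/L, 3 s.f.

0.00600 mg/L

2.1 µg/L = 0.0021 mg/L.
After complete mixing, C₀ = (0.13·0.565 + 16.7·0.0021) / 16.83 = 0.006448 mg/L.
Travel time t = 7.4e+04 m / 1.3 m/s = 5.692e+04 s = 0.6588 d.
C = 0.006448·exp(−0.11·0.6588) = 0.006448·0.9301 = 0.005997 mg/L.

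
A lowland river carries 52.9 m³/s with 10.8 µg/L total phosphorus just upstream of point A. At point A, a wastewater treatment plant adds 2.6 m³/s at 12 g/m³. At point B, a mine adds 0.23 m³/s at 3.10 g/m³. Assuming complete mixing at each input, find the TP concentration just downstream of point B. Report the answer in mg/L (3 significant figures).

10.8 µg/L = 0.0108 mg/L.
After input A: C = (52.9·0.0108 + 2.6·12) / 55.5 = 0.5725 mg/L.
After input B: C = (55.5·0.5725 + 0.23·3.1) / 55.73 = 0.5829 mg/L.

0.583 mg/L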